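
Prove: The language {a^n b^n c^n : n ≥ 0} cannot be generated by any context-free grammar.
Assume for contradiction that L is context-free, and let p ≥ 1 be the pumping length given by the pumping lemma for CFLs.
Choose s = a^p b^p c^p. Then s ∈ L and |s| = 3p ≥ p.
By the CFL pumping lemma, s = uvxyz for some u, v, x, y, z with |vxy| ≤ p, |vy| ≥ 1, and uv^i xy^i z ∈ L for every i ≥ 0.

Because |vxy| ≤ p, the window vxy cannot contain both an a and a c: any substring of s containing both must include the entire block b^p plus at least one a and one c, so it has length ≥ p + 2 > p.
Hence at least one of the letters a, c does not occur in vy at all.

Take i = 0: the string uxz is obtained from s by deleting |vy| ≥ 1 symbols, so |uxz| = 3p − |vy| < 3p.
But the letter (a or c) that does not occur in vy still occurs exactly p times in uxz. Every string of L with exactly p copies of some letter is a^p b^p c^p, of length 3p. Since |uxz| < 3p, uxz ∉ L.

This contradicts the CFL pumping lemma, which requires uv^i xy^i z ∈ L for all i ≥ 0.
Hence L = {a^n b^n c^n : n ≥ 0} is not context-free. ∎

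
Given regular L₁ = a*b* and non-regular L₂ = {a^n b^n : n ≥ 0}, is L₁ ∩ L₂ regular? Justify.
No — L₁ ∩ L₂ is not regular.

Every string a^n b^n already lies in a*b*, so L₁ ∩ L₂ = {a^n b^n : n ≥ 0} = L₂ itself, which is the standard non-regular language (pump s = a^p b^p).

Note that the bare facts "L₁ regular, L₂ non-regular" do not settle the question by themselves: the closure of regular languages under ∪, ∩, complement and difference applies only when BOTH operands are regular. With a non-regular operand the result can come out regular or non-regular depending on the specific languages, so one has to work out L₁ ∩ L₂ for this particular pair, as above.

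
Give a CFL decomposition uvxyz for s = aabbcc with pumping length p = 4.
u='a', v='a', x='bb', y='c', z='c'

For s = aabbcc with pumping length p = 4:

One valid decomposition:
- u = 'a'
- v = 'a'
- x = 'bb'
- y = 'c'
- z = 'c'

Verification:
- uvxyz = 'a' + 'a' + 'bb' + 'c' + 'c' = aabbcc ✓
- |vxy| = |'abbc'| = 4 ≤ 4 ✓
- |vy| = |'ac'| = 2 > 0 ✓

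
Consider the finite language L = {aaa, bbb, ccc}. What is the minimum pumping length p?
p = 4

For a finite language L, the pumping lemma holds vacuously if p > max|s| for s ∈ L.

The longest string in L = {aaa, bbb, ccc} has length 3.
If p = 4, then no string s ∈ L has |s| ≥ p, so the condition is vacuously true.

The minimum pumping length is p = 4.

Why no smaller p works: for any p ≤ 3, the longest string s ∈ L has |s| = 3 ≥ p, so it would
have to be pumpable; but pumping up (i = 2, 3, ...) produces ever longer strings, which cannot all lie in the
finite language L. So the pumping property fails for every p ≤ 3.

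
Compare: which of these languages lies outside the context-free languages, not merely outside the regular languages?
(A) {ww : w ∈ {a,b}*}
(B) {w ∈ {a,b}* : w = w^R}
(A) {ww : w ∈ {a,b}*}

(A) {ww : w ∈ {a,b}*} requires the CFL pumping lemma.

- {w ∈ {a,b}* : w = w^R} is context-free (but not regular)
  • Can be shown non-regular with the regular pumping lemma
  • After pumping, the string is no longer symmetric

- {ww : w ∈ {a,b}*} is NOT context-free
  • Requires the CFL pumping lemma to prove
  • Even a PDA cannot compare two arbitrary halves symbol by symbol; CFL pumping on a^p b^p a^p b^p fails

The CFL pumping lemma is "stronger" in that it can prove non-membership
in the larger class of context-free languages.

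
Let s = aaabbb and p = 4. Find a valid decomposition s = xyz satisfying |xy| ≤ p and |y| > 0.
x = 'aaa', y = 'b', z = 'bb'

For s = aaabbb and p = 4, one valid decomposition is:
- x = 'aaa' (length 3)
- y = 'b' (length 1)
- z = 'bb' (length 2)

Verification:
- xyz = 'aaa' + 'b' + 'bb' = aaabbb ✓
- |xy| = 4 ≤ 4 ✓
- |y| = 1 > 0 ✓

All pumping lemma constraints are satisfied.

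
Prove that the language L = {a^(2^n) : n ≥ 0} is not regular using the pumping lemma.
Assume for contradiction that L is regular, and let p ≥ 1 be the pumping length given by the pumping lemma.
Choose s = a^(2^p). Then s ∈ L and |s| = 2^p ≥ p.
By the pumping lemma, s = xyz for some x, y, z with |xy| ≤ p, |y| ≥ 1, and xy^i z ∈ L for every i ≥ 0.
Here y = a^k for some k with 1 ≤ k ≤ |xy| ≤ p, and p < 2^p.

Take i = 2: |xy²z| = 2^p + k.
Now 2^p < 2^p + k ≤ 2^p + p < 2^p + 2^p = 2^(p+1).
So |xy²z| lies strictly between the consecutive powers of two 2^p and 2^(p+1), hence is not a power of 2, and xy²z ∉ L.

This contradicts the pumping lemma, which requires xy^i z ∈ L for all i ≥ 0.
Hence L = {a^(2^n) : n ≥ 0} is not regular. ∎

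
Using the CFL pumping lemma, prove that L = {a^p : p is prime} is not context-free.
Assume for contradiction that L is context-free, and let p ≥ 1 be the pumping length given by the pumping lemma for CFLs.
Choose a prime q with q ≥ p and let s = a^q. Then s ∈ L and |s| = q ≥ p.
By the CFL pumping lemma, s = uvxyz for some u, v, x, y, z with |vxy| ≤ p, |vy| ≥ 1, and uv^i xy^i z ∈ L for every i ≥ 0.
All symbols are a's, so only lengths matter: let k = |vy|, with 1 ≤ k ≤ p. Then |uv^i xy^i z| = q + (i − 1)k.

Take i = q + 1: the length is q + qk = q(k + 1).
Both factors satisfy q ≥ 2 and k + 1 ≥ 2, so q(k + 1) is composite and uv^(q+1) xy^(q+1) z ∉ L.

This contradicts the CFL pumping lemma, which requires uv^i xy^i z ∈ L for all i ≥ 0.
Hence L = {a^p : p is prime} is not context-free. ∎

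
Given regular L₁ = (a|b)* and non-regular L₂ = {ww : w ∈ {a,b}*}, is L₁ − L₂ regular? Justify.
No — L₁ − L₂ is not regular.

L₁ − L₂ is the complement of {ww} within {a,b}*. If it were regular, its complement {ww} would be regular as well (regular languages are closed under complement) — contradiction. So L₁ − L₂ is not regular.

Note that the bare facts "L₁ regular, L₂ non-regular" do not settle the question by themselves: the closure of regular languages under ∪, ∩, complement and difference applies only when BOTH operands are regular. With a non-regular operand the result can come out regular or non-regular depending on the specific languages, so one has to work out L₁ − L₂ for this particular pair, as above.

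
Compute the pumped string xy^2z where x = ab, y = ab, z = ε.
ababab

Given x = 'ab', y = 'ab', z = '' and i = 2:

xy^2z = x + y·y·...·y (2 times) + z
       = 'ab' + 'ab'^2 + ''
       = 'ab' + 'abab' + ''
       = 'ababab'

The pumped string is 'ababab' with length 6.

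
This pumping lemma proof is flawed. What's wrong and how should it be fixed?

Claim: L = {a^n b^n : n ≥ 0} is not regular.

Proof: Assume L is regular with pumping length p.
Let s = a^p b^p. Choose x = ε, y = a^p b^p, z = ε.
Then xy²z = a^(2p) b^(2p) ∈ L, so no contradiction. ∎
Error: The decomposition violates |xy| ≤ p. With y = a^p b^p, |xy| = |y| = 2p > p. (The proof also miscomputes xy²z, which would be a^p b^p a^p b^p rather than a^(2p) b^(2p), and it wrongly treats one harmless decomposition as settling the matter — the prover does not get to choose the decomposition.)

Correction: The pumping lemma requires |xy| ≤ p, and the argument must handle every decomposition satisfying |xy| ≤ p, |y| ≥ 1. Since s starts with p a's, any such y consists only of a's, say y = a^k with k ≥ 1. Then xy²z = a^(p+k) b^p has unequal numbers of a's and b's, so xy²z ∉ L — the required contradiction.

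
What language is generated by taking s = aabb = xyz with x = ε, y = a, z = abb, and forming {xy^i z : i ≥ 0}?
{xy^i z : i ≥ 0} = {a^(i+1) b^2 : i ≥ 0} = {abb, aabb, aaabb, ...}

With x = ε, y = a, z = abb: Starting with aabb and pumping the first 'a' (z = abb keeps the second 'a'), we get strings with i+1 a's followed by 2 b's for i = 0, 1, 2, ...; note bb is not produced because z always contributes one a.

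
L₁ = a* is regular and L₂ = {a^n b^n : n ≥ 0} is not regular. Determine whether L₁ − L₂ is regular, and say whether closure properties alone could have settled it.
Yes — L₁ − L₂ is regular.

The only string of a* that lies in {a^n b^n} is ε, so L₁ − L₂ = a* − {ε} = a⁺ = aa*, which is regular.

Note that the bare facts "L₁ regular, L₂ non-regular" do not settle the question by themselves: the closure of regular languages under ∪, ∩, complement and difference applies only when BOTH operands are regular. With a non-regular operand the result can come out regular or non-regular depending on the specific languages, so one has to work out L₁ − L₂ for this particular pair, as above.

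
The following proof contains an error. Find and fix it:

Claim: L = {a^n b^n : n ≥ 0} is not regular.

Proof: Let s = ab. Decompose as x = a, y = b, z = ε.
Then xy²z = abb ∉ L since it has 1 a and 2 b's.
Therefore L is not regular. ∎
Error: The string s = ab might be shorter than the pumping length p.

Correction: Choose s = a^p b^p to ensure |s| ≥ p. Also, the decomposition is wrong: with |xy| ≤ p, y cannot include b's when s starts with p a's.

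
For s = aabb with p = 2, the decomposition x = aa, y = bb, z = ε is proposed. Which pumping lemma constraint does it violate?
Violated: |xy| ≤ p

The decomposition x = aa, y = bb, z = ε for s = aabb with p = 2
violates the constraint: |xy| ≤ p

|xy| = |aabb| = 4 > 2 = p. The decomposition puts too many characters in xy.

Pumping lemma constraints:
1. xyz = s (decomposition is valid)
2. |xy| ≤ p
3. |y| > 0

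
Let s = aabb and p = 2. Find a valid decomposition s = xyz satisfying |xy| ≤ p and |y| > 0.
x = 'a', y = 'a', z = 'bb'

For s = aabb and p = 2, one valid decomposition is:
- x = 'a' (length 1)
- y = 'a' (length 1)
- z = 'bb' (length 2)

Verification:
- xyz = 'a' + 'a' + 'bb' = aabb ✓
- |xy| = 2 ≤ 2 ✓
- |y| = 1 > 0 ✓

All pumping lemma constraints are satisfied.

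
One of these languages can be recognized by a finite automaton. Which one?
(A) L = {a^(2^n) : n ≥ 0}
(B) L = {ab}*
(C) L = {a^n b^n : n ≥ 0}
(B) {ab}*

(B) L = {ab}* is regular.

This can be recognized by a finite automaton (DFA/NFA).
Regular expressions like {ab}* define regular languages.

The other choices are not regular:
- {a^n b^n : n ≥ 0}: After pumping, the number of a's and b's become unequal
- {a^(2^n) : n ≥ 0}: After pumping, length is no longer a power of 2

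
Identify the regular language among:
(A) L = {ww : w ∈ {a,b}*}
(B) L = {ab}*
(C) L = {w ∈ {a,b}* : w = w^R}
(B) {ab}*

(B) L = {ab}* is regular.

This can be recognized by a finite automaton (DFA/NFA).
Regular expressions like {ab}* define regular languages.

The other choices are not regular:
- {ww : w ∈ {a,b}*}: After pumping, the two halves no longer match
- {w ∈ {a,b}* : w = w^R}: After pumping, the string is no longer symmetric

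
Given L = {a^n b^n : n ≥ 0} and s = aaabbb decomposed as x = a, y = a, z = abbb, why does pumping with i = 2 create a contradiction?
xy²z = aaaabbb ∉ L

Pumping with i = 2 replaces y = a by y² = aa:
- Original: s = xyz = aaabbb; aaabbb = a^3 b^3 has equal counts (3 = 3), so it is in L
- Pumped: xy²z = a · aa · abbb = aaaabbb
- aaaabbb has 4 a's and 3 b's; 4 ≠ 3, so it is not in L

The pumping lemma would require xy²z ∈ L, so this decomposition yields a contradiction.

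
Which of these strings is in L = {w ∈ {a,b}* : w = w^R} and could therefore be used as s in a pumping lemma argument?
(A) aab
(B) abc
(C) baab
(C) baab

The pumping lemma is applied to a string s that lies in L, so first check membership of each option:
- (A) aab reversed is baa ≠ aab, so it is not a palindrome and is not in L ✗
- (B) abc reversed is cba ≠ abc, so it is not a palindrome and is not in L ✗
- (C) baab reversed is baab, the same string, so it is a palindrome and is in L ✓

Only (C) baab is in L, so it is the only candidate that could play the role of s.
(In a complete proof one picks s in terms of the pumping length p so that |s| ≥ p is guaranteed; a fixed string like baab illustrates the shape of such an s.)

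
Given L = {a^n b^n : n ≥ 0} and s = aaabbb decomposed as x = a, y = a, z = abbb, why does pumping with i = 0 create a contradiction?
xy⁰z = aabbb ∉ L

Pumping with i = 0 replaces y = a by y⁰ = ε:
- Original: s = xyz = aaabbb; aaabbb = a^3 b^3 has equal counts (3 = 3), so it is in L
- Pumped: xy⁰z = a · ε · abbb = aabbb
- aabbb has 2 a's and 3 b's; 2 ≠ 3, so it is not in L

The pumping lemma would require xy⁰z ∈ L, so this decomposition yields a contradiction.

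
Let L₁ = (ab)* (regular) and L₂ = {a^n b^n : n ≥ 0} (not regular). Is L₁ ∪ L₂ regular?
No — L₁ ∪ L₂ is not regular.

Let U = (ab)* ∪ {a^n b^n}. If U were regular, then U ∩ aa*bb* would be regular (closure under intersection with a regular language). But (ab)* ∩ aa*bb* = {ab} and {a^n b^n} ∩ aa*bb* = {a^n b^n : n ≥ 1}, so U ∩ aa*bb* = {a^n b^n : n ≥ 1}, which is not regular. Hence U is not regular.

Note that the bare facts "L₁ regular, L₂ non-regular" do not settle the question by themselves: the closure of regular languages under ∪, ∩, complement and difference applies only when BOTH operands are regular. With a non-regular operand the result can come out regular or non-regular depending on the specific languages, so one has to work out L₁ ∪ L₂ for this particular pair, as above.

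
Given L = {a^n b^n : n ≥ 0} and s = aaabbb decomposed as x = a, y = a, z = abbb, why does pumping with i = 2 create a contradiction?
xy²z = aaaabbb ∉ L

Pumping with i = 2 replaces y = a by y² = aa:
- Original: s = xyz = aaabbb; aaabbb = a^3 b^3 has equal counts (3 = 3), so it is in L
- Pumped: xy²z = a · aa · abbb = aaaabbb
- aaaabbb has 4 a's and 3 b's; 4 ≠ 3, so it is not in L

The pumping lemma would require xy²z ∈ L, so this decomposition yields a contradiction.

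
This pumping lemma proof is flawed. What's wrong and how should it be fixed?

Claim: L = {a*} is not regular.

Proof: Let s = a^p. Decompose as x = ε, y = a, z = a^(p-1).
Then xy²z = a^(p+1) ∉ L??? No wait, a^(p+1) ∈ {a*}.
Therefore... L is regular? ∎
Error: The proof attempts to show a*  is not regular, but a* IS regular!

Correction: a* is a regular language (recognized by a simple DFA with one accepting state and self-loop on 'a'). The pumping lemma can only prove non-regularity, not regularity. For regular languages, pumping always works.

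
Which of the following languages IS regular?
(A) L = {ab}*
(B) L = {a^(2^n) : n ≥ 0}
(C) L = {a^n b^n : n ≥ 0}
(A) {ab}*

(A) L = {ab}* is regular.

This can be recognized by a finite automaton (DFA/NFA).
Regular expressions like {ab}* define regular languages.

The other choices are not regular:
- {a^(2^n) : n ≥ 0}: After pumping, length is no longer a power of 2
- {a^n b^n : n ≥ 0}: After pumping, the number of a's and b's become unequal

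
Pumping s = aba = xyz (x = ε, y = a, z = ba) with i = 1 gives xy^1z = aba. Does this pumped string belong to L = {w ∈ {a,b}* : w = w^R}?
Yes

xy¹z = ε · a · ba = aba.
aba reversed is aba, the same string, so it is a palindrome and is in L.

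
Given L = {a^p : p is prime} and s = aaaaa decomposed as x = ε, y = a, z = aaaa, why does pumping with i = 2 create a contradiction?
xy²z = aaaaaa ∉ L

Pumping with i = 2 replaces y = a by y² = aa:
- Original: s = xyz = aaaaa; aaaaa has length 5, which is prime, so it is in L
- Pumped: xy²z = ε · aa · aaaa = aaaaaa
- aaaaaa has length 6 = 2 × 3, which is not prime, so it is not in L

The pumping lemma would require xy²z ∈ L, so this decomposition yields a contradiction.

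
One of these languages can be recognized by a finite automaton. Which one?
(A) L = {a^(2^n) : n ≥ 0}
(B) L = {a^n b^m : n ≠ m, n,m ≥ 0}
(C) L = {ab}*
(C) {ab}*

(C) L = {ab}* is regular.

This can be recognized by a finite automaton (DFA/NFA).
Regular expressions like {ab}* define regular languages.

The other choices are not regular:
- {a^(2^n) : n ≥ 0}: After pumping, length is no longer a power of 2
- {a^n b^m : n ≠ m, n,m ≥ 0}: After pumping a's, we can make n = m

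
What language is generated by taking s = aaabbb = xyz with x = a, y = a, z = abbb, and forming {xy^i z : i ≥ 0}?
{xy^i z : i ≥ 0} = {a^(2+i) b^3 : i ≥ 0} = {aabbb, aaabbb, aaaabbb, ...}

With x = a, y = a, z = abbb: Starting with aaabbb and pumping the second 'a', we get strings with 2+i a's followed by 3 b's for i = 0, 1, 2, ...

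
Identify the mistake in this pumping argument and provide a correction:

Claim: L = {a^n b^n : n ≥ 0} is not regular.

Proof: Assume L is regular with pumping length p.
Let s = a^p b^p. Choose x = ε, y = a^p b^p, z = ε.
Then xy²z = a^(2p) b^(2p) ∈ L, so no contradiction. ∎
Error: The decomposition violates |xy| ≤ p. With y = a^p b^p, |xy| = |y| = 2p > p. (The proof also miscomputes xy²z, which would be a^p b^p a^p b^p rather than a^(2p) b^(2p), and it wrongly treats one harmless decomposition as settling the matter — the prover does not get to choose the decomposition.)

Correction: The pumping lemma requires |xy| ≤ p, and the argument must handle every decomposition satisfying |xy| ≤ p, |y| ≥ 1. Since s starts with p a's, any such y consists only of a's, say y = a^k with k ≥ 1. Then xy²z = a^(p+k) b^p has unequal numbers of a's and b's, so xy²z ∉ L — the required contradiction.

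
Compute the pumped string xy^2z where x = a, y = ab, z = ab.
aababab

Given x = 'a', y = 'ab', z = 'ab' and i = 2:

xy^2z = x + y·y·...·y (2 times) + z
       = 'a' + 'ab'^2 + 'ab'
       = 'a' + 'abab' + 'ab'
       = 'aababab'

The pumped string is 'aababab' with length 7.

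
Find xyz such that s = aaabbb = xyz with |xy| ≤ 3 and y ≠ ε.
x = '', y = 'aa', z = 'abbb'

For s = aaabbb and p = 3, one valid decomposition is:
- x = '' (length 0)
- y = 'aa' (length 2)
- z = 'abbb' (length 4)

Verification:
- xyz = '' + 'aa' + 'abbb' = aaabbb ✓
- |xy| = 2 ≤ 3 ✓
- |y| = 2 > 0 ✓

All pumping lemma constraints are satisfied.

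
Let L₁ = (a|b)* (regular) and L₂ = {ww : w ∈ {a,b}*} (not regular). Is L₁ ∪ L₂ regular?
Yes — L₁ ∪ L₂ is regular.

{ww} ⊆ (a|b)*, so L₁ ∪ L₂ = (a|b)*, which is regular.

Note that the bare facts "L₁ regular, L₂ non-regular" do not settle the question by themselves: the closure of regular languages under ∪, ∩, complement and difference applies only when BOTH operands are regular. With a non-regular operand the result can come out regular or non-regular depending on the specific languages, so one has to work out L₁ ∪ L₂ for this particular pair, as above.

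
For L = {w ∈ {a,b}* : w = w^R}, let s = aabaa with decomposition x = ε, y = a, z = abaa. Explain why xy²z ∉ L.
xy²z = aaabaa ∉ L

Pumping with i = 2 replaces y = a by y² = aa:
- Original: s = xyz = aabaa; aabaa reversed is aabaa, the same string, so it is a palindrome and is in L
- Pumped: xy²z = ε · aa · abaa = aaabaa
- aaabaa reversed is aabaaa ≠ aaabaa, so it is not a palindrome and is not in L

The pumping lemma would require xy²z ∈ L, so this decomposition yields a contradiction.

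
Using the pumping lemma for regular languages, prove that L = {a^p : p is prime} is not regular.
Assume for contradiction that L is regular, and let p ≥ 1 be the pumping length given by the pumping lemma.
Choose a prime q with q ≥ p (one exists because there are infinitely many primes) and let s = a^q. Then s ∈ L and |s| = q ≥ p.
By the pumping lemma, s = xyz for some x, y, z with |xy| ≤ p, |y| ≥ 1, and xy^i z ∈ L for every i ≥ 0.
Here y = a^k for some k with 1 ≤ k ≤ p, and xy^i z = a^(q + (i − 1)k) for every i ≥ 0.

Take i = q + 1: |xy^(q+1) z| = q + qk = q(k + 1).
Both factors satisfy q ≥ 2 and k + 1 ≥ 2, so q(k + 1) is composite, and xy^(q+1) z ∉ L.

This contradicts the pumping lemma, which requires xy^i z ∈ L for all i ≥ 0.
Hence L = {a^p : p is prime} is not regular. ∎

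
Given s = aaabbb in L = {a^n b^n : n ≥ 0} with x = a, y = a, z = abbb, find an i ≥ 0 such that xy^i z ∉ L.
i = 2

xy²z = a · aa · abbb = aaaabbb; aaaabbb has 4 a's and 3 b's; 4 ≠ 3, so it is not in L.
(Other choices also work, e.g. i = 0, 3; only i = 1 is guaranteed to stay in L since xy¹z = s.)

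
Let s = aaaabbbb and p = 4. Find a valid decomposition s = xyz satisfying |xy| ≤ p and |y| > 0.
x = '', y = 'a', z = 'aaabbbb'

For s = aaaabbbb and p = 4, one valid decomposition is:
- x = '' (length 0)
- y = 'a' (length 1)
- z = 'aaabbbb' (length 7)

Verification:
- xyz = '' + 'a' + 'aaabbbb' = aaaabbbb ✓
- |xy| = 1 ≤ 4 ✓
- |y| = 1 > 0 ✓

All pumping lemma constraints are satisfied.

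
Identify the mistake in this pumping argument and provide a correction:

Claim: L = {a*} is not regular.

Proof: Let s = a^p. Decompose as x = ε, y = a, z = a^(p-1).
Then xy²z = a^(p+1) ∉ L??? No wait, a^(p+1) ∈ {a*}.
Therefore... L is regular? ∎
Error: The proof attempts to show a*  is not regular, but a* IS regular!

Correction: a* is a regular language (recognized by a simple DFA with one accepting state and self-loop on 'a'). The pumping lemma can only prove non-regularity, not regularity. For regular languages, pumping always works.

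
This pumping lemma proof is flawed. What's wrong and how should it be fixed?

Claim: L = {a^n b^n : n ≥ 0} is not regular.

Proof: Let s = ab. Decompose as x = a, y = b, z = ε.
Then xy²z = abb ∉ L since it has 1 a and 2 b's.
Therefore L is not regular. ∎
Error: The string s = ab might be shorter than the pumping length p.

Correction: Choose s = a^p b^p to ensure |s| ≥ p. Also, the decomposition is wrong: with |xy| ≤ p, y cannot include b's when s starts with p a's.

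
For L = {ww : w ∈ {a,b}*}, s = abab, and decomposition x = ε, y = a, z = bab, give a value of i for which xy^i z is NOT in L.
i = 2

xy²z = ε · aa · bab = aabab; aabab has odd length 5, so it cannot be written as ww and is not in L.
(Other choices also work, e.g. i = 0, 3; only i = 1 is guaranteed to stay in L since xy¹z = s.)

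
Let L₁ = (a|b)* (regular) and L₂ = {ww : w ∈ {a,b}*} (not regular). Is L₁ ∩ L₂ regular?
No — L₁ ∩ L₂ is not regular.

(a|b)* is all strings over {a,b}, so L₁ ∩ L₂ = {ww : w ∈ {a,b}*} = L₂ itself, which is not regular (pump s = a^p b a^p b).

Note that the bare facts "L₁ regular, L₂ non-regular" do not settle the question by themselves: the closure of regular languages under ∪, ∩, complement and difference applies only when BOTH operands are regular. With a non-regular operand the result can come out regular or non-regular depending on the specific languages, so one has to work out L₁ ∩ L₂ for this particular pair, as above.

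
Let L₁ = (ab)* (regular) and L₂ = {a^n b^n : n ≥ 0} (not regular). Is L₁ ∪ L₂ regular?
No — L₁ ∪ L₂ is not regular.

Let U = (ab)* ∪ {a^n b^n}. If U were regular, then U ∩ aa*bb* would be regular (closure under intersection with a regular language). But (ab)* ∩ aa*bb* = {ab} and {a^n b^n} ∩ aa*bb* = {a^n b^n : n ≥ 1}, so U ∩ aa*bb* = {a^n b^n : n ≥ 1}, which is not regular. Hence U is not regular.

Note that the bare facts "L₁ regular, L₂ non-regular" do not settle the question by themselves: the closure of regular languages under ∪, ∩, complement and difference applies only when BOTH operands are regular. With a non-regular operand the result can come out regular or non-regular depending on the specific languages, so one has to work out L₁ ∪ L₂ for this particular pair, as above.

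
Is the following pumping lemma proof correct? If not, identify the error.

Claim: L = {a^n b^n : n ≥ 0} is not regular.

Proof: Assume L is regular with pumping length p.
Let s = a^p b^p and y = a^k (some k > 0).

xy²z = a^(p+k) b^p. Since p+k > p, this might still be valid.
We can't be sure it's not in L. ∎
The proof is INCORRECT.

Error: The conclusion is wrong.
xy²z = a^(p+k) b^p is definitely NOT in L because the number of a's (p+k) ≠ number of b's (p).
The proof incorrectly doubts what is actually a valid contradiction.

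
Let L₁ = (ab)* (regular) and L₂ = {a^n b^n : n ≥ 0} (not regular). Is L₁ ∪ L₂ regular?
No — L₁ ∪ L₂ is not regular.

Let U = (ab)* ∪ {a^n b^n}. If U were regular, then U ∩ aa*bb* would be regular (closure under intersection with a regular language). But (ab)* ∩ aa*bb* = {ab} and {a^n b^n} ∩ aa*bb* = {a^n b^n : n ≥ 1}, so U ∩ aa*bb* = {a^n b^n : n ≥ 1}, which is not regular. Hence U is not regular.

Note that the bare facts "L₁ regular, L₂ non-regular" do not settle the question by themselves: the closure of regular languages under ∪, ∩, complement and difference applies only when BOTH operands are regular. With a non-regular operand the result can come out regular or non-regular depending on the specific languages, so one has to work out L₁ ∪ L₂ for this particular pair, as above.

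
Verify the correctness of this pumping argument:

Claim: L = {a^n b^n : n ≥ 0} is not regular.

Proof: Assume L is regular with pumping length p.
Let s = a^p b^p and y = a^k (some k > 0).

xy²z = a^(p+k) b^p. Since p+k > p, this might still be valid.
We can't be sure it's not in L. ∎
The proof is INCORRECT.

Error: The conclusion is wrong.
xy²z = a^(p+k) b^p is definitely NOT in L because the number of a's (p+k) ≠ number of b's (p).
The proof incorrectly doubts what is actually a valid contradiction.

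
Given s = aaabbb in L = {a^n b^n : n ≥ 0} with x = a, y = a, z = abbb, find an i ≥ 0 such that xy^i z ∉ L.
i = 0

xy⁰z = a · ε · abbb = aabbb; aabbb has 2 a's and 3 b's; 2 ≠ 3, so it is not in L.
(Other choices also work, e.g. i = 2, 3; only i = 1 is guaranteed to stay in L since xy¹z = s.)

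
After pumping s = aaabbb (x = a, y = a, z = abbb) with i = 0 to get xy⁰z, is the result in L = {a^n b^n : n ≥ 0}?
No

xy⁰z = a · ε · abbb = aabbb.
aabbb has 2 a's and 3 b's; 2 ≠ 3, so it is not in L.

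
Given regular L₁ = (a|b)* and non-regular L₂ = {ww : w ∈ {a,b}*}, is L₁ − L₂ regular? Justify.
No — L₁ − L₂ is not regular.

L₁ − L₂ is the complement of {ww} within {a,b}*. If it were regular, its complement {ww} would be regular as well (regular languages are closed under complement) — contradiction. So L₁ − L₂ is not regular.

Note that the bare facts "L₁ regular, L₂ non-regular" do not settle the question by themselves: the closure of regular languages under ∪, ∩, complement and difference applies only when BOTH operands are regular. With a non-regular operand the result can come out regular or non-regular depending on the specific languages, so one has to work out L₁ − L₂ for this particular pair, as above.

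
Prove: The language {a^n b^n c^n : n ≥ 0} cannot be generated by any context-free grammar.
Assume for contradiction that L is context-free, and let p ≥ 1 be the pumping length given by the pumping lemma for CFLs.
Choose s = a^p b^p c^p. Then s ∈ L and |s| = 3p ≥ p.
By the CFL pumping lemma, s = uvxyz for some u, v, x, y, z with |vxy| ≤ p, |vy| ≥ 1, and uv^i xy^i z ∈ L for every i ≥ 0.

Because |vxy| ≤ p, the window vxy cannot contain both an a and a c: any substring of s containing both must include the entire block b^p plus at least one a and one c, so it has length ≥ p + 2 > p.
Hence at least one of the letters a, c does not occur in vy at all.

Take i = 0: the string uxz is obtained from s by deleting |vy| ≥ 1 symbols, so |uxz| = 3p − |vy| < 3p.
But the letter (a or c) that does not occur in vy still occurs exactly p times in uxz. Every string of L with exactly p copies of some letter is a^p b^p c^p, of length 3p. Since |uxz| < 3p, uxz ∉ L.

This contradicts the CFL pumping lemma, which requires uv^i xy^i z ∈ L for all i ≥ 0.
Hence L = {a^n b^n c^n : n ≥ 0} is not context-free. ∎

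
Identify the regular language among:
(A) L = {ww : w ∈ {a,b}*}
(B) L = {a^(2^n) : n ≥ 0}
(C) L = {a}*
(C) {a}*

(C) L = {a}* is regular.

This can be recognized by a finite automaton (DFA/NFA).
Regular expressions like {a}* define regular languages.

The other choices are not regular:
- {ww : w ∈ {a,b}*}: After pumping, the two halves no longer match
- {a^(2^n) : n ≥ 0}: After pumping, length is no longer a power of 2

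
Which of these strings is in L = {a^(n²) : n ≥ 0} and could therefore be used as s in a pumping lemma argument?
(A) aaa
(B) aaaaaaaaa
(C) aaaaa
(B) aaaaaaaaa

The pumping lemma is applied to a string s that lies in L, so first check membership of each option:
- (A) aaa has length 3, strictly between 1² = 1 and 2² = 4, so it is not in L ✗
- (B) aaaaaaaaa has length 9 = 3², a perfect square, so it is in L ✓
- (C) aaaaa has length 5, strictly between 2² = 4 and 3² = 9, so it is not in L ✗

Only (B) aaaaaaaaa is in L, so it is the only candidate that could play the role of s.
(In a complete proof one picks s in terms of the pumping length p so that |s| ≥ p is guaranteed; a fixed string like aaaaaaaaa illustrates the shape of such an s.)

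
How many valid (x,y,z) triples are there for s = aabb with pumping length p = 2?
3

For s = 'aabb' with pumping length p = 2:

Constraints: |xy| ≤ 2, |y| > 0

Valid decompositions (|xy| ≤ p, |y| ≥ 1):
  • x='', y='a', z='abb'
  • x='a', y='a', z='bb'
  • x='', y='aa', z='bb'

Total count: 3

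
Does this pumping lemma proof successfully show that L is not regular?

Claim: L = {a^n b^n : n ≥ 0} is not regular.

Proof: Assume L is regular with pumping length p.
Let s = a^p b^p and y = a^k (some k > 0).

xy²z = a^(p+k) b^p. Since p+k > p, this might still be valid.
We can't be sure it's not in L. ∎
The proof is INCORRECT.

Error: The conclusion is wrong.
xy²z = a^(p+k) b^p is definitely NOT in L because the number of a's (p+k) ≠ number of b's (p).
The proof incorrectly doubts what is actually a valid contradiction.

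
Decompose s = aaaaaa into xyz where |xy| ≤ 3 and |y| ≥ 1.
x = '', y = 'aaa', z = 'aaa'

For s = aaaaaa and p = 3, one valid decomposition is:
- x = '' (length 0)
- y = 'aaa' (length 3)
- z = 'aaa' (length 3)

Verification:
- xyz = '' + 'aaa' + 'aaa' = aaaaaa ✓
- |xy| = 3 ≤ 3 ✓
- |y| = 3 > 0 ✓

All pumping lemma constraints are satisfied.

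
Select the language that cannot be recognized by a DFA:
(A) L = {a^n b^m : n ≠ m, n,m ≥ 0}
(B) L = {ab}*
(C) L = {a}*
(A) {a^n b^m : n ≠ m, n,m ≥ 0}

(A) L = {a^n b^m : n ≠ m, n,m ≥ 0} is NOT regular.

The pumping lemma can be used to prove this:
After pumping a's, we can make n = m

The other languages are regular because they can be recognized by finite automata.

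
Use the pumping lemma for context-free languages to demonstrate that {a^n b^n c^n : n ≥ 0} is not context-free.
Assume for contradiction that L is context-free, and let p ≥ 1 be the pumping length given by the pumping lemma for CFLs.
Choose s = a^p b^p c^p. Then s ∈ L and |s| = 3p ≥ p.
By the CFL pumping lemma, s = uvxyz for some u, v, x, y, z with |vxy| ≤ p, |vy| ≥ 1, and uv^i xy^i z ∈ L for every i ≥ 0.

Because |vxy| ≤ p, the window vxy cannot contain both an a and a c: any substring of s containing both must include the entire block b^p plus at least one a and one c, so it has length ≥ p + 2 > p.
Hence at least one of the letters a, c does not occur in vy at all.

Take i = 0: the string uxz is obtained from s by deleting |vy| ≥ 1 symbols, so |uxz| = 3p − |vy| < 3p.
But the letter (a or c) that does not occur in vy still occurs exactly p times in uxz. Every string of L with exactly p copies of some letter is a^p b^p c^p, of length 3p. Since |uxz| < 3p, uxz ∉ L.

This contradicts the CFL pumping lemma, which requires uv^i xy^i z ∈ L for all i ≥ 0.
Hence L = {a^n b^n c^n : n ≥ 0} is not context-free. ∎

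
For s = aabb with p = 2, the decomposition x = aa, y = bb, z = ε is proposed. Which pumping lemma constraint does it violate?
Violated: |xy| ≤ p

The decomposition x = aa, y = bb, z = ε for s = aabb with p = 2
violates the constraint: |xy| ≤ p

|xy| = |aabb| = 4 > 2 = p. The decomposition puts too many characters in xy.

Pumping lemma constraints:
1. xyz = s (decomposition is valid)
2. |xy| ≤ p
3. |y| > 0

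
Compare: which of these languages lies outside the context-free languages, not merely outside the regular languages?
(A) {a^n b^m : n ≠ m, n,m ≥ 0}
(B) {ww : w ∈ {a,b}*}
(B) {ww : w ∈ {a,b}*}

(B) {ww : w ∈ {a,b}*} requires the CFL pumping lemma.

- {a^n b^m : n ≠ m, n,m ≥ 0} is context-free (but not regular)
  • Can be shown non-regular with the regular pumping lemma
  • After pumping a's, we can make n = m

- {ww : w ∈ {a,b}*} is NOT context-free
  • Requires the CFL pumping lemma to prove
  • Even a PDA cannot compare two arbitrary halves symbol by symbol; CFL pumping on a^p b^p a^p b^p fails

The CFL pumping lemma is "stronger" in that it can prove non-membership
in the larger class of context-free languages.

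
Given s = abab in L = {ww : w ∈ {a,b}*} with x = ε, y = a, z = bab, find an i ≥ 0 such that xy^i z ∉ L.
i = 0

xy⁰z = ε · ε · bab = bab; bab has odd length 3, so it cannot be written as ww and is not in L.
(Other choices also work, e.g. i = 2, 3; only i = 1 is guaranteed to stay in L since xy¹z = s.)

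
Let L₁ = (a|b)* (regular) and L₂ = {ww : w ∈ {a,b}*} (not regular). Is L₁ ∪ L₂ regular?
Yes — L₁ ∪ L₂ is regular.

{ww} ⊆ (a|b)*, so L₁ ∪ L₂ = (a|b)*, which is regular.

Note that the bare facts "L₁ regular, L₂ non-regular" do not settle the question by themselves: the closure of regular languages under ∪, ∩, complement and difference applies only when BOTH operands are regular. With a non-regular operand the result can come out regular or non-regular depending on the specific languages, so one has to work out L₁ ∪ L₂ for this particular pair, as above.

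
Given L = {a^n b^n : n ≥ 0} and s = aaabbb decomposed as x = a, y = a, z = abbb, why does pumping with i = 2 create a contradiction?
xy²z = aaaabbb ∉ L

Pumping with i = 2 replaces y = a by y² = aa:
- Original: s = xyz = aaabbb; aaabbb = a^3 b^3 has equal counts (3 = 3), so it is in L
- Pumped: xy²z = a · aa · abbb = aaaabbb
- aaaabbb has 4 a's and 3 b's; 4 ≠ 3, so it is not in L

The pumping lemma would require xy²z ∈ L, so this decomposition yields a contradiction.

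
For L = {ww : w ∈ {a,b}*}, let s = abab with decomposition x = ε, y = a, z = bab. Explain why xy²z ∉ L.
xy²z = aabab ∉ L

Pumping with i = 2 replaces y = a by y² = aa:
- Original: s = xyz = abab; abab splits into halves ab · ab, which are equal, so it is in L (w = ab)
- Pumped: xy²z = ε · aa · bab = aabab
- aabab has odd length 5, so it cannot be written as ww and is not in L

The pumping lemma would require xy²z ∈ L, so this decomposition yields a contradiction.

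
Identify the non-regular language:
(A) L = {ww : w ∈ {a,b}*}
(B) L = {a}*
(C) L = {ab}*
(A) {ww : w ∈ {a,b}*}

(A) L = {ww : w ∈ {a,b}*} is NOT regular.

The pumping lemma can be used to prove this:
After pumping, the two halves no longer match

The other languages are regular because they can be recognized by finite automata.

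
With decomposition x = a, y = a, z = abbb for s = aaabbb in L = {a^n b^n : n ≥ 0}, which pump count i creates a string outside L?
i = 3

xy³z = a · aaa · abbb = aaaaabbb; aaaaabbb has 5 a's and 3 b's; 5 ≠ 3, so it is not in L.
(Other choices also work, e.g. i = 0, 2; only i = 1 is guaranteed to stay in L since xy¹z = s.)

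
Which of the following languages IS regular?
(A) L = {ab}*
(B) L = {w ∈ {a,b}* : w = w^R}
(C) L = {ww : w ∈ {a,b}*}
(A) {ab}*

(A) L = {ab}* is regular.

This can be recognized by a finite automaton (DFA/NFA).
Regular expressions like {ab}* define regular languages.

The other choices are not regular:
- {w ∈ {a,b}* : w = w^R}: After pumping, the string is no longer symmetric
- {ww : w ∈ {a,b}*}: After pumping, the two halves no longer match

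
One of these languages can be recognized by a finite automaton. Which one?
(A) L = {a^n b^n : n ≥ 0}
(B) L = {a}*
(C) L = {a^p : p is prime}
(B) {a}*

(B) L = {a}* is regular.

This can be recognized by a finite automaton (DFA/NFA).
Regular expressions like {a}* define regular languages.

The other choices are not regular:
- {a^p : p is prime}: After pumping, the length becomes composite
- {a^n b^n : n ≥ 0}: After pumping, the number of a's and b's become unequal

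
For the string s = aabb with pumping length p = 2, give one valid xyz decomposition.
x = '', y = 'aa', z = 'bb'

For s = aabb and p = 2, one valid decomposition is:
- x = '' (length 0)
- y = 'aa' (length 2)
- z = 'bb' (length 2)

Verification:
- xyz = '' + 'aa' + 'bb' = aabb ✓
- |xy| = 2 ≤ 2 ✓
- |y| = 2 > 0 ✓

All pumping lemma constraints are satisfied.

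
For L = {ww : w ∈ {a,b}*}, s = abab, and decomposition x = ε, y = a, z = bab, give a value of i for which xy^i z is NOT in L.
i = 3

xy³z = ε · aaa · bab = aaabab; aaabab has length 6; its halves are aaa and bab, which differ, so it is not in L.
(Other choices also work, e.g. i = 0, 2; only i = 1 is guaranteed to stay in L since xy¹z = s.)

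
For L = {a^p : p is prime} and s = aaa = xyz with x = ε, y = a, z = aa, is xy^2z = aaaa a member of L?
No

xy²z = ε · aa · aa = aaaa.
aaaa has length 4 = 2 × 2, which is not prime, so it is not in L.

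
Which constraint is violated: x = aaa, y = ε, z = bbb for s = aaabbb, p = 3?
Violated: |y| > 0

The decomposition x = aaa, y = ε, z = bbb for s = aaabbb with p = 3
violates the constraint: |y| > 0

|y| = 0, but the pumping lemma requires |y| > 0 (y must be non-empty).

Pumping lemma constraints:
1. xyz = s (decomposition is valid)
2. |xy| ≤ p
3. |y| > 0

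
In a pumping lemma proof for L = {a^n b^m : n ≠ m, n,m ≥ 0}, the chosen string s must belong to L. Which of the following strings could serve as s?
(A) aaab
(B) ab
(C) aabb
(A) aaab

The pumping lemma is applied to a string s that lies in L, so first check membership of each option:
- (A) aaab = a^3 b^1 with 3 ≠ 1, so it is in L ✓
- (B) ab = a^1 b^1 has n = m = 1, so it is not in L ✗
- (C) aabb = a^2 b^2 has n = m = 2, so it is not in L ✗

Only (A) aaab is in L, so it is the only candidate that could play the role of s.
(In a complete proof one picks s in terms of the pumping length p so that |s| ≥ p is guaranteed; a fixed string like aaab illustrates the shape of such an s.)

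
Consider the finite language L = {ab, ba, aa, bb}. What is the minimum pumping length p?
p = 3

For a finite language L, the pumping lemma holds vacuously if p > max|s| for s ∈ L.

The longest string in L = {ab, ba, aa, bb} has length 2.
If p = 3, then no string s ∈ L has |s| ≥ p, so the condition is vacuously true.

The minimum pumping length is p = 3.

Why no smaller p works: for any p ≤ 2, the longest string s ∈ L has |s| = 2 ≥ p, so it would
have to be pumpable; but pumping up (i = 2, 3, ...) produces ever longer strings, which cannot all lie in the
finite language L. So the pumping property fails for every p ≤ 2.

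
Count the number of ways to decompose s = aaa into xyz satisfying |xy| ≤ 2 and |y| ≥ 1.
3

For s = 'aaa' with pumping length p = 2:

Constraints: |xy| ≤ 2, |y| > 0

Valid decompositions (|xy| ≤ p, |y| ≥ 1):
  • x='', y='a', z='aa'
  • x='a', y='a', z='a'
  • x='', y='aa', z='a'

Total count: 3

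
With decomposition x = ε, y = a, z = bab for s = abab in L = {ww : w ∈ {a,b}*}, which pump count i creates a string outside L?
i = 2

xy²z = ε · aa · bab = aabab; aabab has odd length 5, so it cannot be written as ww and is not in L.
(Other choices also work, e.g. i = 0, 3; only i = 1 is guaranteed to stay in L since xy¹z = s.)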